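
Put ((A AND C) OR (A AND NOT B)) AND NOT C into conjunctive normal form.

A AND (C OR NOT B) AND NOT C

((A AND C) OR (A AND NOT B)) AND NOT C
≡ (A OR A) AND (A OR NOT B) AND (C OR A) AND (C OR NOT B) AND NOT C   — distribute OR over AND
≡ A AND (C OR NOT B) AND NOT C   — simplify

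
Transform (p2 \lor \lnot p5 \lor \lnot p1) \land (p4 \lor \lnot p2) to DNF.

(p2 \lor \lnot p5 \lor \lnot p1) \land (p4 \lor \lnot p2)
= p2 \land p4 \lor p2 \land \lnot p2 \lor \lnot p5 \land p4 \lor \lnot p5 \land \lnot p2 \lor \lnot p1 \land p4 \lor \lnot p1 \land \lnot p2   [distribute \land over \lor]
= p2 \land p4 \lor \lnot p5 \land p4 \lor \lnot p5 \land \lnot p2 \lor \lnot p1 \land p4 \lor \lnot p1 \land \lnot p2   [simplify]

p2 \land p4 \lor \lnot p5 \land p4 \lor \lnot p5 \land \lnot p2 \lor \lnot p1 \land p4 \lor \lnot p1 \land \lnot p2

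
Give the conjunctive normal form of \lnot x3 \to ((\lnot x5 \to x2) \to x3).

(x3 \lor \lnot x5) \land (x3 \lor \lnot x2)

\lnot x3 \to ((\lnot x5 \to x2) \to x3)
≡ \lnot \lnot x3 \lor ((\lnot x5 \to x2) \to x3)   (eliminate \to)
≡ \lnot \lnot x3 \lor \lnot (\lnot x5 \to x2) \lor x3   (eliminate \to)
≡ \lnot \lnot x3 \lor \lnot (\lnot \lnot x5 \lor x2) \lor x3   (eliminate \to)
≡ x3 \lor \lnot (\lnot \lnot x5 \lor x2) \lor x3   (double negation)
≡ x3 \lor \lnot \lnot \lnot x5 \land \lnot x2 \lor x3   (De Morgan)
≡ x3 \lor \lnot x5 \land \lnot x2 \lor x3   (double negation)
≡ (x3 \lor \lnot x5 \lor x3) \land (x3 \lor \lnot x2 \lor x3)   (distribute \lor over \land)
≡ (x3 \lor \lnot x5) \land (x3 \lor \lnot x2)   (simplify)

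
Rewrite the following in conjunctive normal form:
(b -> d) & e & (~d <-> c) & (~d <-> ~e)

(~b | d) & e & (d | c) & (~c | ~d) & (d | ~e)

(b -> d) & e & (~d <-> c) & (~d <-> ~e)
= (~b | d) & e & (~d <-> c) & (~d <-> ~e)   [eliminate ->]
= (~b | d) & e & (~d -> c) & (c -> ~d) & (~d <-> ~e)   [eliminate <->]
= (~b | d) & e & (~~d | c) & (c -> ~d) & (~d <-> ~e)   [eliminate ->]
= (~b | d) & e & (~~d | c) & (~c | ~d) & (~d <-> ~e)   [eliminate ->]
= (~b | d) & e & (~~d | c) & (~c | ~d) & (~d -> ~e) & (~e -> ~d)   [eliminate <->]
= (~b | d) & e & (~~d | c) & (~c | ~d) & (~~d | ~e) & (~e -> ~d)   [eliminate ->]
= (~b | d) & e & (~~d | c) & (~c | ~d) & (~~d | ~e) & (~~e | ~d)   [eliminate ->]
= (~b | d) & e & (d | c) & (~c | ~d) & (~~d | ~e) & (~~e | ~d)   [double negation]
= (~b | d) & e & (d | c) & (~c | ~d) & (d | ~e) & (~~e | ~d)   [double negation]
= (~b | d) & e & (d | c) & (~c | ~d) & (d | ~e) & (e | ~d)   [double negation]
= (~b | d) & e & (d | c) & (~c | ~d) & (d | ~e)   [simplify]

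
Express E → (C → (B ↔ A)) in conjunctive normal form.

E → (C → (B ↔ A))
≡ ¬E ∨ (C → (B ↔ A))   [eliminate →]
≡ ¬E ∨ ¬C ∨ (B ↔ A)   [eliminate →]
≡ ¬E ∨ ¬C ∨ ((B → A) ∧ (A → B))   [eliminate ↔]
≡ ¬E ∨ ¬C ∨ ((¬B ∨ A) ∧ (A → B))   [eliminate →]
≡ ¬E ∨ ¬C ∨ ((¬B ∨ A) ∧ (¬A ∨ B))   [eliminate →]
≡ (¬E ∨ ¬C ∨ ¬B ∨ A) ∧ (¬E ∨ ¬C ∨ ¬A ∨ B)   [distribute ∨ over ∧]

(¬E ∨ ¬C ∨ ¬B ∨ A) ∧ (¬E ∨ ¬C ∨ ¬A ∨ B)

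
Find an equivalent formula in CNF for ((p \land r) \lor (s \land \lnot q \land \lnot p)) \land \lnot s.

(p \lor s) \land (p \lor \lnot q) \land (r \lor s) \land (r \lor \lnot q) \land (r \lor \lnot p) \land \lnot s

((p \land r) \lor (s \land \lnot q \land \lnot p)) \land \lnot s
⇔ (p \lor s) \land (p \lor \lnot q) \land (p \lor \lnot p) \land (r \lor s) \land (r \lor \lnot q) \land (r \lor \lnot p) \land \lnot s   [distribute \lor over \land]
⇔ (p \lor s) \land (p \lor \lnot q) \land (r \lor s) \land (r \lor \lnot q) \land (r \lor \lnot p) \land \lnot s   [simplify]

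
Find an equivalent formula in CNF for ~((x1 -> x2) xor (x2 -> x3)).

~((x1 -> x2) xor (x2 -> x3))
≡ ~(((x1 -> x2) | (x2 -> x3)) & ~((x1 -> x2) & (x2 -> x3)))   — expand xor
≡ ~((~x1 | x2 | (x2 -> x3)) & ~((x1 -> x2) & (x2 -> x3)))   — eliminate ->
≡ ~((~x1 | x2 | ~x2 | x3) & ~((x1 -> x2) & (x2 -> x3)))   — eliminate ->
≡ ~((~x1 | x2 | ~x2 | x3) & ~((~x1 | x2) & (x2 -> x3)))   — eliminate ->
≡ ~((~x1 | x2 | ~x2 | x3) & ~((~x1 | x2) & (~x2 | x3)))   — eliminate ->
≡ ~(~x1 | x2 | ~x2 | x3) | ~~((~x1 | x2) & (~x2 | x3))   — De Morgan
≡ (~~x1 & ~x2 & ~~x2 & ~x3) | ~~((~x1 | x2) & (~x2 | x3))   — De Morgan
≡ (x1 & ~x2 & ~~x2 & ~x3) | ~~((~x1 | x2) & (~x2 | x3))   — double negation
≡ (x1 & ~x2 & x2 & ~x3) | ~~((~x1 | x2) & (~x2 | x3))   — double negation
≡ (x1 & ~x2 & x2 & ~x3) | ((~x1 | x2) & (~x2 | x3))   — double negation
≡ (x1 | ~x1 | x2) & (x1 | ~x2 | x3) & (~x2 | ~x1 | x2) & (~x2 | ~x2 | x3) & (x2 | ~x1 | x2) & (x2 | ~x2 | x3) & (~x3 | ~x1 | x2) & (~x3 | ~x2 | x3)   — distribute | over &
≡ (~x2 | x3) & (x2 | ~x1)   — simplify

(~x2 | x3) & (x2 | ~x1)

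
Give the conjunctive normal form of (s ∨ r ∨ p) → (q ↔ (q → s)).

(¬s ∨ q) ∧ (¬r ∨ ¬q ∨ s) ∧ (¬r ∨ q) ∧ (¬p ∨ ¬q ∨ s) ∧ (¬p ∨ q)

(s ∨ r ∨ p) → (q ↔ (q → s))
≡ ¬(s ∨ r ∨ p) ∨ (q ↔ (q → s))   [eliminate →]
≡ ¬(s ∨ r ∨ p) ∨ ((q → (q → s)) ∧ ((q → s) → q))   [eliminate ↔]
≡ ¬(s ∨ r ∨ p) ∨ ((¬q ∨ (q → s)) ∧ ((q → s) → q))   [eliminate →]
≡ ¬(s ∨ r ∨ p) ∨ ((¬q ∨ ¬q ∨ s) ∧ ((q → s) → q))   [eliminate →]
≡ ¬(s ∨ r ∨ p) ∨ ((¬q ∨ ¬q ∨ s) ∧ (¬(q → s) ∨ q))   [eliminate →]
≡ ¬(s ∨ r ∨ p) ∨ ((¬q ∨ ¬q ∨ s) ∧ (¬(¬q ∨ s) ∨ q))   [eliminate →]
≡ (¬s ∧ ¬r ∧ ¬p) ∨ ((¬q ∨ ¬q ∨ s) ∧ (¬(¬q ∨ s) ∨ q))   [De Morgan]
≡ (¬s ∧ ¬r ∧ ¬p) ∨ ((¬q ∨ ¬q ∨ s) ∧ ((¬¬q ∧ ¬s) ∨ q))   [De Morgan]
≡ (¬s ∧ ¬r ∧ ¬p) ∨ ((¬q ∨ ¬q ∨ s) ∧ ((q ∧ ¬s) ∨ q))   [double negation]
≡ (¬s ∨ ¬q ∨ ¬q ∨ s) ∧ (¬s ∨ q ∨ q) ∧ (¬s ∨ ¬s ∨ q) ∧ (¬r ∨ ¬q ∨ ¬q ∨ s) ∧ (¬r ∨ q ∨ q) ∧ (¬r ∨ ¬s ∨ q) ∧ (¬p ∨ ¬q ∨ ¬q ∨ s) ∧ (¬p ∨ q ∨ q) ∧ (¬p ∨ ¬s ∨ q)   [distribute ∨ over ∧]
≡ (¬s ∨ q) ∧ (¬r ∨ ¬q ∨ s) ∧ (¬r ∨ q) ∧ (¬p ∨ ¬q ∨ s) ∧ (¬p ∨ q)   [simplify]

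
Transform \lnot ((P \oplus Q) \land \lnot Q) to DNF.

(\lnot P \land \lnot Q) \lor Q

\lnot ((P \oplus Q) \land \lnot Q)
≡ \lnot (((P \land \lnot Q) \lor (\lnot P \land Q)) \land \lnot Q)   — expand \oplus
≡ \lnot ((P \land \lnot Q) \lor (\lnot P \land Q)) \lor \lnot \lnot Q   — De Morgan
≡ (\lnot (P \land \lnot Q) \land \lnot (\lnot P \land Q)) \lor \lnot \lnot Q   — De Morgan
≡ ((\lnot P \lor \lnot \lnot Q) \land \lnot (\lnot P \land Q)) \lor \lnot \lnot Q   — De Morgan
≡ ((\lnot P \lor Q) \land \lnot (\lnot P \land Q)) \lor \lnot \lnot Q   — double negation
≡ ((\lnot P \lor Q) \land (\lnot \lnot P \lor \lnot Q)) \lor \lnot \lnot Q   — De Morgan
≡ ((\lnot P \lor Q) \land (P \lor \lnot Q)) \lor \lnot \lnot Q   — double negation
≡ ((\lnot P \lor Q) \land (P \lor \lnot Q)) \lor Q   — double negation
≡ (\lnot P \land P) \lor (\lnot P \land \lnot Q) \lor (Q \land P) \lor (Q \land \lnot Q) \lor Q   — distribute \land over \lor
≡ (\lnot P \land \lnot Q) \lor Q   — simplify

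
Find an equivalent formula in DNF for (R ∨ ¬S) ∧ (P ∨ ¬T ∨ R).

(R ∨ ¬S) ∧ (P ∨ ¬T ∨ R)
⇔ R ∧ P ∨ R ∧ ¬T ∨ R ∧ R ∨ ¬S ∧ P ∨ ¬S ∧ ¬T ∨ ¬S ∧ R   [distribute ∧ over ∨]
⇔ R ∨ ¬S ∧ P ∨ ¬S ∧ ¬T   [simplify]

R ∨ ¬S ∧ P ∨ ¬S ∧ ¬T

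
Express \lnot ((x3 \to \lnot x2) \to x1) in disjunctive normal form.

(\lnot x3 \land \lnot x1) \lor (\lnot x2 \land \lnot x1)

\lnot ((x3 \to \lnot x2) \to x1)
= \lnot (\lnot (x3 \to \lnot x2) \lor x1)
= \lnot (\lnot (\lnot x3 \lor \lnot x2) \lor x1)
= \lnot \lnot (\lnot x3 \lor \lnot x2) \land \lnot x1
= (\lnot x3 \lor \lnot x2) \land \lnot x1
= (\lnot x3 \land \lnot x1) \lor (\lnot x2 \land \lnot x1)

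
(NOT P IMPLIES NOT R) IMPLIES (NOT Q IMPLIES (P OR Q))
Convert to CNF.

R OR Q OR P

(NOT P IMPLIES NOT R) IMPLIES (NOT Q IMPLIES (P OR Q))
≡ NOT (NOT P IMPLIES NOT R) OR (NOT Q IMPLIES (P OR Q))   [eliminate IMPLIES]
≡ NOT (NOT NOT P OR NOT R) OR (NOT Q IMPLIES (P OR Q))   [eliminate IMPLIES]
≡ NOT (NOT NOT P OR NOT R) OR NOT NOT Q OR P OR Q   [eliminate IMPLIES]
≡ (NOT NOT NOT P AND NOT NOT R) OR NOT NOT Q OR P OR Q   [De Morgan]
≡ (NOT P AND NOT NOT R) OR NOT NOT Q OR P OR Q   [double negation]
≡ (NOT P AND R) OR NOT NOT Q OR P OR Q   [double negation]
≡ (NOT P AND R) OR Q OR P OR Q   [double negation]
≡ (NOT P OR Q OR P OR Q) AND (R OR Q OR P OR Q)   [distribute OR over AND]
≡ R OR Q OR P   [simplify]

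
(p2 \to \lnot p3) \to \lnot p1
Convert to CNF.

(p2 \lor \lnot p1) \land (p3 \lor \lnot p1)

(p2 \to \lnot p3) \to \lnot p1
≡ \lnot (p2 \to \lnot p3) \lor \lnot p1   [eliminate \to]
≡ \lnot (\lnot p2 \lor \lnot p3) \lor \lnot p1   [eliminate \to]
≡ (\lnot \lnot p2 \land \lnot \lnot p3) \lor \lnot p1   [De Morgan]
≡ (p2 \land \lnot \lnot p3) \lor \lnot p1   [double negation]
≡ (p2 \land p3) \lor \lnot p1   [double negation]
≡ (p2 \lor \lnot p1) \land (p3 \lor \lnot p1)   [distribute \lor over \land]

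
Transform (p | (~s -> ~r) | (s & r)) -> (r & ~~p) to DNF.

(p | (~s -> ~r) | (s & r)) -> (r & ~~p)
= ~(p | (~s -> ~r) | (s & r)) | (r & ~~p)   — eliminate ->
= ~(p | ~~s | ~r | (s & r)) | (r & ~~p)   — eliminate ->
= (~p & ~~~s & ~~r & ~(s & r)) | (r & ~~p)   — De Morgan
= (~p & ~s & ~~r & ~(s & r)) | (r & ~~p)   — double negation
= (~p & ~s & r & ~(s & r)) | (r & ~~p)   — double negation
= (~p & ~s & r & (~s | ~r)) | (r & ~~p)   — De Morgan
= (~p & ~s & r & (~s | ~r)) | (r & p)   — double negation
= (~p & ~s & r & ~s) | (~p & ~s & r & ~r) | (r & p)   — distribute & over |
= (~p & ~s & r) | (r & p)   — simplify

(~p & ~s & r) | (r & p)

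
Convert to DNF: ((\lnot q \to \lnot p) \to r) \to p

((\lnot q \to \lnot p) \to r) \to p
= \lnot ((\lnot q \to \lnot p) \to r) \lor p   [eliminate \to]
= \lnot (\lnot (\lnot q \to \lnot p) \lor r) \lor p   [eliminate \to]
= \lnot (\lnot (\lnot \lnot q \lor \lnot p) \lor r) \lor p   [eliminate \to]
= (\lnot \lnot (\lnot \lnot q \lor \lnot p) \land \lnot r) \lor p   [De Morgan]
= ((\lnot \lnot q \lor \lnot p) \land \lnot r) \lor p   [double negation]
= ((q \lor \lnot p) \land \lnot r) \lor p   [double negation]
= (q \land \lnot r) \lor (\lnot p \land \lnot r) \lor p   [distribute \land over \lor]

(q \land \lnot r) \lor (\lnot p \land \lnot r) \lor p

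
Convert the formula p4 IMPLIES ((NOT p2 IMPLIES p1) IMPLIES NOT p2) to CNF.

NOT p4 OR NOT p2

p4 IMPLIES ((NOT p2 IMPLIES p1) IMPLIES NOT p2)
≡ NOT p4 OR ((NOT p2 IMPLIES p1) IMPLIES NOT p2)   — eliminate IMPLIES
≡ NOT p4 OR NOT (NOT p2 IMPLIES p1) OR NOT p2   — eliminate IMPLIES
≡ NOT p4 OR NOT (NOT NOT p2 OR p1) OR NOT p2   — eliminate IMPLIES
≡ NOT p4 OR (NOT NOT NOT p2 AND NOT p1) OR NOT p2   — De Morgan
≡ NOT p4 OR (NOT p2 AND NOT p1) OR NOT p2   — double negation
≡ (NOT p4 OR NOT p2 OR NOT p2) AND (NOT p4 OR NOT p1 OR NOT p2)   — distribute OR over AND
≡ NOT p4 OR NOT p2   — simplify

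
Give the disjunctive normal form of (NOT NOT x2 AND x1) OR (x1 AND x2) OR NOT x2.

(x2 AND x1) OR NOT x2

(NOT NOT x2 AND x1) OR (x1 AND x2) OR NOT x2
⇔ (x2 AND x1) OR (x1 AND x2) OR NOT x2   [double negation]
⇔ (x2 AND x1) OR NOT x2   [simplify]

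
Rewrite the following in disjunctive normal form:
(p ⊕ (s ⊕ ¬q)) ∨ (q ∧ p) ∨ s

(¬p ∧ ¬s ∧ ¬q) ∨ (q ∧ p) ∨ s

(p ⊕ (s ⊕ ¬q)) ∨ (q ∧ p) ∨ s
⇔ (p ∧ ¬(s ⊕ ¬q)) ∨ (¬p ∧ (s ⊕ ¬q)) ∨ (q ∧ p) ∨ s   (expand ⊕)
⇔ (p ∧ ¬((s ∧ ¬¬q) ∨ (¬s ∧ ¬q))) ∨ (¬p ∧ (s ⊕ ¬q)) ∨ (q ∧ p) ∨ s   (expand ⊕)
⇔ (p ∧ ¬((s ∧ ¬¬q) ∨ (¬s ∧ ¬q))) ∨ (¬p ∧ ((s ∧ ¬¬q) ∨ (¬s ∧ ¬q))) ∨ (q ∧ p) ∨ s   (expand ⊕)
⇔ (p ∧ ¬(s ∧ ¬¬q) ∧ ¬(¬s ∧ ¬q)) ∨ (¬p ∧ ((s ∧ ¬¬q) ∨ (¬s ∧ ¬q))) ∨ (q ∧ p) ∨ s   (De Morgan)
⇔ (p ∧ (¬s ∨ ¬¬¬q) ∧ ¬(¬s ∧ ¬q)) ∨ (¬p ∧ ((s ∧ ¬¬q) ∨ (¬s ∧ ¬q))) ∨ (q ∧ p) ∨ s   (De Morgan)
⇔ (p ∧ (¬s ∨ ¬q) ∧ ¬(¬s ∧ ¬q)) ∨ (¬p ∧ ((s ∧ ¬¬q) ∨ (¬s ∧ ¬q))) ∨ (q ∧ p) ∨ s   (double negation)
⇔ (p ∧ (¬s ∨ ¬q) ∧ (¬¬s ∨ ¬¬q)) ∨ (¬p ∧ ((s ∧ ¬¬q) ∨ (¬s ∧ ¬q))) ∨ (q ∧ p) ∨ s   (De Morgan)
⇔ (p ∧ (¬s ∨ ¬q) ∧ (s ∨ ¬¬q)) ∨ (¬p ∧ ((s ∧ ¬¬q) ∨ (¬s ∧ ¬q))) ∨ (q ∧ p) ∨ s   (double negation)
⇔ (p ∧ (¬s ∨ ¬q) ∧ (s ∨ q)) ∨ (¬p ∧ ((s ∧ ¬¬q) ∨ (¬s ∧ ¬q))) ∨ (q ∧ p) ∨ s   (double negation)
⇔ (p ∧ (¬s ∨ ¬q) ∧ (s ∨ q)) ∨ (¬p ∧ ((s ∧ q) ∨ (¬s ∧ ¬q))) ∨ (q ∧ p) ∨ s   (double negation)
⇔ (p ∧ ¬s ∧ s) ∨ (p ∧ ¬s ∧ q) ∨ (p ∧ ¬q ∧ s) ∨ (p ∧ ¬q ∧ q) ∨ (¬p ∧ s ∧ q) ∨ (¬p ∧ ¬s ∧ ¬q) ∨ (q ∧ p) ∨ s   (distribute ∧ over ∨)
⇔ (¬p ∧ ¬s ∧ ¬q) ∨ (q ∧ p) ∨ s   (simplify)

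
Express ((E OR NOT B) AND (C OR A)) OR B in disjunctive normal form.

((E OR NOT B) AND (C OR A)) OR B
⇔ (E AND C) OR (E AND A) OR (NOT B AND C) OR (NOT B AND A) OR B   [distribute AND over OR]

(E AND C) OR (E AND A) OR (NOT B AND C) OR (NOT B AND A) OR B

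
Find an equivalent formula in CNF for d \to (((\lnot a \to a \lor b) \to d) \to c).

\lnot d \lor c

d \to (((\lnot a \to a \lor b) \to d) \to c)
≡ \lnot d \lor (((\lnot a \to a \lor b) \to d) \to c)   [eliminate \to]
≡ \lnot d \lor \lnot ((\lnot a \to a \lor b) \to d) \lor c   [eliminate \to]
≡ \lnot d \lor \lnot (\lnot (\lnot a \to a \lor b) \lor d) \lor c   [eliminate \to]
≡ \lnot d \lor \lnot (\lnot (\lnot \lnot a \lor a \lor b) \lor d) \lor c   [eliminate \to]
≡ \lnot d \lor \lnot \lnot (\lnot \lnot a \lor a \lor b) \land \lnot d \lor c   [De Morgan]
≡ \lnot d \lor (\lnot \lnot a \lor a \lor b) \land \lnot d \lor c   [double negation]
≡ \lnot d \lor (a \lor a \lor b) \land \lnot d \lor c   [double negation]
≡ (\lnot d \lor a \lor a \lor b \lor c) \land (\lnot d \lor \lnot d \lor c)   [distribute \lor over \land]
≡ \lnot d \lor c   [simplify]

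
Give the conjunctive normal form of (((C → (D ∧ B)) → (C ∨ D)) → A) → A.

C ∨ D ∨ A

(((C → (D ∧ B)) → (C ∨ D)) → A) → A
⇔ ¬(((C → (D ∧ B)) → (C ∨ D)) → A) ∨ A
⇔ ¬(¬((C → (D ∧ B)) → (C ∨ D)) ∨ A) ∨ A
⇔ ¬(¬(¬(C → (D ∧ B)) ∨ C ∨ D) ∨ A) ∨ A
⇔ ¬(¬(¬(¬C ∨ (D ∧ B)) ∨ C ∨ D) ∨ A) ∨ A
⇔ (¬¬(¬(¬C ∨ (D ∧ B)) ∨ C ∨ D) ∧ ¬A) ∨ A
⇔ ((¬(¬C ∨ (D ∧ B)) ∨ C ∨ D) ∧ ¬A) ∨ A
⇔ (((¬¬C ∧ ¬(D ∧ B)) ∨ C ∨ D) ∧ ¬A) ∨ A
⇔ (((C ∧ ¬(D ∧ B)) ∨ C ∨ D) ∧ ¬A) ∨ A
⇔ (((C ∧ (¬D ∨ ¬B)) ∨ C ∨ D) ∧ ¬A) ∨ A
⇔ (C ∨ C ∨ D ∨ A) ∧ (¬D ∨ ¬B ∨ C ∨ D ∨ A) ∧ (¬A ∨ A)
⇔ C ∨ D ∨ A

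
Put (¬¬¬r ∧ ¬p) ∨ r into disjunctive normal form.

(¬¬¬r ∧ ¬p) ∨ r
≡ (¬r ∧ ¬p) ∨ r   — double negation

(¬r ∧ ¬p) ∨ r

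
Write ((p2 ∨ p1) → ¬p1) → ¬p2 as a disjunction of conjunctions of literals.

p1 ∨ ¬p2

((p2 ∨ p1) → ¬p1) → ¬p2
≡ ¬((p2 ∨ p1) → ¬p1) ∨ ¬p2   [eliminate →]
≡ ¬(¬(p2 ∨ p1) ∨ ¬p1) ∨ ¬p2   [eliminate →]
≡ (¬¬(p2 ∨ p1) ∧ ¬¬p1) ∨ ¬p2   [De Morgan]
≡ ((p2 ∨ p1) ∧ ¬¬p1) ∨ ¬p2   [double negation]
≡ ((p2 ∨ p1) ∧ p1) ∨ ¬p2   [double negation]
≡ (p2 ∧ p1) ∨ (p1 ∧ p1) ∨ ¬p2   [distribute ∧ over ∨]
≡ p1 ∨ ¬p2   [simplify]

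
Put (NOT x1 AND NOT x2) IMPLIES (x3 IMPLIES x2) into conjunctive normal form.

x1 OR x2 OR NOT x3

(NOT x1 AND NOT x2) IMPLIES (x3 IMPLIES x2)
⇔ NOT (NOT x1 AND NOT x2) OR (x3 IMPLIES x2)   [eliminate IMPLIES]
⇔ NOT (NOT x1 AND NOT x2) OR NOT x3 OR x2   [eliminate IMPLIES]
⇔ NOT NOT x1 OR NOT NOT x2 OR NOT x3 OR x2   [De Morgan]
⇔ x1 OR NOT NOT x2 OR NOT x3 OR x2   [double negation]
⇔ x1 OR x2 OR NOT x3 OR x2   [double negation]
⇔ x1 OR x2 OR NOT x3   [simplify]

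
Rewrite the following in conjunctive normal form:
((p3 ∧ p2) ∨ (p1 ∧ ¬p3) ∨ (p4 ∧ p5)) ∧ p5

(p3 ∨ p1 ∨ p4) ∧ (p2 ∨ p1 ∨ p4) ∧ (p2 ∨ ¬p3 ∨ p4) ∧ p5

((p3 ∧ p2) ∨ (p1 ∧ ¬p3) ∨ (p4 ∧ p5)) ∧ p5
⇔ (p3 ∨ p1 ∨ p4) ∧ (p3 ∨ p1 ∨ p5) ∧ (p3 ∨ ¬p3 ∨ p4) ∧ (p3 ∨ ¬p3 ∨ p5) ∧ (p2 ∨ p1 ∨ p4) ∧ (p2 ∨ p1 ∨ p5) ∧ (p2 ∨ ¬p3 ∨ p4) ∧ (p2 ∨ ¬p3 ∨ p5) ∧ p5   [distribute ∨ over ∧]
⇔ (p3 ∨ p1 ∨ p4) ∧ (p2 ∨ p1 ∨ p4) ∧ (p2 ∨ ¬p3 ∨ p4) ∧ p5   [simplify]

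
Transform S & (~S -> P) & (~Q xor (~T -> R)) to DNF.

S & (~S -> P) & (~Q xor (~T -> R))
= S & (~~S | P) & (~Q xor (~T -> R))   — eliminate ->
= S & (~~S | P) & ((~Q & ~(~T -> R)) | (~~Q & (~T -> R)))   — expand xor
= S & (~~S | P) & ((~Q & ~(~~T | R)) | (~~Q & (~T -> R)))   — eliminate ->
= S & (~~S | P) & ((~Q & ~(~~T | R)) | (~~Q & (~~T | R)))   — eliminate ->
= S & (S | P) & ((~Q & ~(~~T | R)) | (~~Q & (~~T | R)))   — double negation
= S & (S | P) & ((~Q & ~~~T & ~R) | (~~Q & (~~T | R)))   — De Morgan
= S & (S | P) & ((~Q & ~T & ~R) | (~~Q & (~~T | R)))   — double negation
= S & (S | P) & ((~Q & ~T & ~R) | (Q & (~~T | R)))   — double negation
= S & (S | P) & ((~Q & ~T & ~R) | (Q & (T | R)))   — double negation
= (S & S & ~Q & ~T & ~R) | (S & S & Q & T) | (S & S & Q & R) | (S & P & ~Q & ~T & ~R) | (S & P & Q & T) | (S & P & Q & R)   — distribute & over |
= (S & ~Q & ~T & ~R) | (S & Q & T) | (S & Q & R)   — simplify

(S & ~Q & ~T & ~R) | (S & Q & T) | (S & Q & R)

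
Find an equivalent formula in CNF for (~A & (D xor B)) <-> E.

(A | ~D | B | E) & (A | ~B | D | E) & (~E | ~A) & (~E | D | B) & (~E | ~D | ~B)

(~A & (D xor B)) <-> E
= ((~A & (D xor B)) -> E) & (E -> (~A & (D xor B)))   [eliminate <->]
= (~(~A & (D xor B)) | E) & (E -> (~A & (D xor B)))   [eliminate ->]
= (~(~A & (D | B) & ~(D & B)) | E) & (E -> (~A & (D xor B)))   [expand xor]
= (~(~A & (D | B) & ~(D & B)) | E) & (~E | (~A & (D xor B)))   [eliminate ->]
= (~(~A & (D | B) & ~(D & B)) | E) & (~E | (~A & (D | B) & ~(D & B)))   [expand xor]
= (~~A | ~(D | B) | ~~(D & B) | E) & (~E | (~A & (D | B) & ~(D & B)))   [De Morgan]
= (A | ~(D | B) | ~~(D & B) | E) & (~E | (~A & (D | B) & ~(D & B)))   [double negation]
= (A | (~D & ~B) | ~~(D & B) | E) & (~E | (~A & (D | B) & ~(D & B)))   [De Morgan]
= (A | (~D & ~B) | (D & B) | E) & (~E | (~A & (D | B) & ~(D & B)))   [double negation]
= (A | (~D & ~B) | (D & B) | E) & (~E | (~A & (D | B) & (~D | ~B)))   [De Morgan]
= (A | ~D | D | E) & (A | ~D | B | E) & (A | ~B | D | E) & (A | ~B | B | E) & (~E | ~A) & (~E | D | B) & (~E | ~D | ~B)   [distribute | over &]
= (A | ~D | B | E) & (A | ~B | D | E) & (~E | ~A) & (~E | D | B) & (~E | ~D | ~B)   [simplify]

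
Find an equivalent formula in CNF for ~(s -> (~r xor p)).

~(s -> (~r xor p))
≡ ~(~s | (~r xor p))
≡ ~(~s | ((~r | p) & ~(~r & p)))
≡ ~~s & ~((~r | p) & ~(~r & p))
≡ s & ~((~r | p) & ~(~r & p))
≡ s & (~(~r | p) | ~~(~r & p))
≡ s & ((~~r & ~p) | ~~(~r & p))
≡ s & ((r & ~p) | ~~(~r & p))
≡ s & ((r & ~p) | (~r & p))
≡ s & (r | ~r) & (r | p) & (~p | ~r) & (~p | p)
≡ s & (r | p) & (~p | ~r)

s & (r | p) & (~p | ~r)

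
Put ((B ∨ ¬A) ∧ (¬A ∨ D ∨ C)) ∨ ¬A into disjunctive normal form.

(B ∧ D) ∨ (B ∧ C) ∨ ¬A

((B ∨ ¬A) ∧ (¬A ∨ D ∨ C)) ∨ ¬A
≡ (B ∧ ¬A) ∨ (B ∧ D) ∨ (B ∧ C) ∨ (¬A ∧ ¬A) ∨ (¬A ∧ D) ∨ (¬A ∧ C) ∨ ¬A   [distribute ∧ over ∨]
≡ (B ∧ D) ∨ (B ∧ C) ∨ ¬A   [simplify]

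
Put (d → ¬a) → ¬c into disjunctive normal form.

(d ∧ a) ∨ ¬c

(d → ¬a) → ¬c
≡ ¬(d → ¬a) ∨ ¬c   [eliminate →]
≡ ¬(¬d ∨ ¬a) ∨ ¬c   [eliminate →]
≡ (¬¬d ∧ ¬¬a) ∨ ¬c   [De Morgan]
≡ (d ∧ ¬¬a) ∨ ¬c   [double negation]
≡ (d ∧ a) ∨ ¬c   [double negation]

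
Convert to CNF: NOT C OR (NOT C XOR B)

NOT C OR B

NOT C OR (NOT C XOR B)
≡ NOT C OR ((NOT C OR B) AND NOT (NOT C AND B))   [expand XOR]
≡ NOT C OR ((NOT C OR B) AND (NOT NOT C OR NOT B))   [De Morgan]
≡ NOT C OR ((NOT C OR B) AND (C OR NOT B))   [double negation]
≡ (NOT C OR NOT C OR B) AND (NOT C OR C OR NOT B)   [distribute OR over AND]
≡ NOT C OR B   [simplify]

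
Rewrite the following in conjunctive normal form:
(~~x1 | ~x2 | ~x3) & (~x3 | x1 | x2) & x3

(~~x1 | ~x2 | ~x3) & (~x3 | x1 | x2) & x3
≡ (x1 | ~x2 | ~x3) & (~x3 | x1 | x2) & x3   [double negation]

(x1 | ~x2 | ~x3) & (~x3 | x1 | x2) & x3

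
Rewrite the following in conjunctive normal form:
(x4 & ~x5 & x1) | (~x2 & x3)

(x4 & ~x5 & x1) | (~x2 & x3)
⇔ (x4 | ~x2) & (x4 | x3) & (~x5 | ~x2) & (~x5 | x3) & (x1 | ~x2) & (x1 | x3)   — distribute | over &

(x4 | ~x2) & (x4 | x3) & (~x5 | ~x2) & (~x5 | x3) & (x1 | ~x2) & (x1 | x3)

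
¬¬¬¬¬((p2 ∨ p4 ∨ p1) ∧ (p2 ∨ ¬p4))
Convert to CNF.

¬p2 ∧ (¬p1 ∨ p4)

¬¬¬¬¬((p2 ∨ p4 ∨ p1) ∧ (p2 ∨ ¬p4))
≡ ¬¬¬((p2 ∨ p4 ∨ p1) ∧ (p2 ∨ ¬p4))   — double negation
≡ ¬((p2 ∨ p4 ∨ p1) ∧ (p2 ∨ ¬p4))   — double negation
≡ ¬(p2 ∨ p4 ∨ p1) ∨ ¬(p2 ∨ ¬p4)   — De Morgan
≡ (¬p2 ∧ ¬p4 ∧ ¬p1) ∨ ¬(p2 ∨ ¬p4)   — De Morgan
≡ (¬p2 ∧ ¬p4 ∧ ¬p1) ∨ (¬p2 ∧ ¬¬p4)   — De Morgan
≡ (¬p2 ∧ ¬p4 ∧ ¬p1) ∨ (¬p2 ∧ p4)   — double negation
≡ (¬p2 ∨ ¬p2) ∧ (¬p2 ∨ p4) ∧ (¬p4 ∨ ¬p2) ∧ (¬p4 ∨ p4) ∧ (¬p1 ∨ ¬p2) ∧ (¬p1 ∨ p4)   — distribute ∨ over ∧
≡ ¬p2 ∧ (¬p1 ∨ p4)   — simplify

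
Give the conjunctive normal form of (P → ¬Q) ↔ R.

(P ∨ R) ∧ (Q ∨ R) ∧ (¬R ∨ ¬P ∨ ¬Q)

(P → ¬Q) ↔ R
⇔ ((P → ¬Q) → R) ∧ (R → (P → ¬Q))   [eliminate ↔]
⇔ (¬(P → ¬Q) ∨ R) ∧ (R → (P → ¬Q))   [eliminate →]
⇔ (¬(¬P ∨ ¬Q) ∨ R) ∧ (R → (P → ¬Q))   [eliminate →]
⇔ (¬(¬P ∨ ¬Q) ∨ R) ∧ (¬R ∨ (P → ¬Q))   [eliminate →]
⇔ (¬(¬P ∨ ¬Q) ∨ R) ∧ (¬R ∨ ¬P ∨ ¬Q)   [eliminate →]
⇔ ((¬¬P ∧ ¬¬Q) ∨ R) ∧ (¬R ∨ ¬P ∨ ¬Q)   [De Morgan]
⇔ ((P ∧ ¬¬Q) ∨ R) ∧ (¬R ∨ ¬P ∨ ¬Q)   [double negation]
⇔ ((P ∧ Q) ∨ R) ∧ (¬R ∨ ¬P ∨ ¬Q)   [double negation]
⇔ (P ∨ R) ∧ (Q ∨ R) ∧ (¬R ∨ ¬P ∨ ¬Q)   [distribute ∨ over ∧]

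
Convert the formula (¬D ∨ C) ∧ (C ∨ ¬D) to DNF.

¬D ∨ C

(¬D ∨ C) ∧ (C ∨ ¬D)
≡ (¬D ∧ C) ∨ (¬D ∧ ¬D) ∨ (C ∧ C) ∨ (C ∧ ¬D)   — distribute ∧ over ∨
≡ ¬D ∨ C   — simplify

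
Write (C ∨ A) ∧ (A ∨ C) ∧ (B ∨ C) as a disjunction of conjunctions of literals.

(C ∨ A) ∧ (A ∨ C) ∧ (B ∨ C)
⇔ (C ∧ A ∧ B) ∨ (C ∧ A ∧ C) ∨ (C ∧ C ∧ B) ∨ (C ∧ C ∧ C) ∨ (A ∧ A ∧ B) ∨ (A ∧ A ∧ C) ∨ (A ∧ C ∧ B) ∨ (A ∧ C ∧ C)   [distribute ∧ over ∨]
⇔ C ∨ (A ∧ B)   [simplify]

C ∨ (A ∧ B)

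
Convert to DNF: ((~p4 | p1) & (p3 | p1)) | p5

(~p4 & p3) | p1 | p5

((~p4 | p1) & (p3 | p1)) | p5
⇔ (~p4 & p3) | (~p4 & p1) | (p1 & p3) | (p1 & p1) | p5   (distribute & over |)
⇔ (~p4 & p3) | p1 | p5   (simplify)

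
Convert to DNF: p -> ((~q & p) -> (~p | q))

p -> ((~q & p) -> (~p | q))
≡ ~p | ((~q & p) -> (~p | q))   (eliminate ->)
≡ ~p | ~(~q & p) | ~p | q   (eliminate ->)
≡ ~p | ~~q | ~p | ~p | q   (De Morgan)
≡ ~p | q | ~p | ~p | q   (double negation)
≡ ~p | q   (simplify)

~p | q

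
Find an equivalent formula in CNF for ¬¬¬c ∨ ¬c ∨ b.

¬c ∨ b

¬¬¬c ∨ ¬c ∨ b
= ¬c ∨ ¬c ∨ b   (double negation)
= ¬c ∨ b   (simplify)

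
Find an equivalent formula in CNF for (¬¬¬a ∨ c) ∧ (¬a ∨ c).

¬a ∨ c

(¬¬¬a ∨ c) ∧ (¬a ∨ c)
⇔ (¬a ∨ c) ∧ (¬a ∨ c)   [double negation]
⇔ ¬a ∨ c   [simplify]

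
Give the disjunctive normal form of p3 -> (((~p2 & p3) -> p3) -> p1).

p3 -> (((~p2 & p3) -> p3) -> p1)
= ~p3 | (((~p2 & p3) -> p3) -> p1)   (eliminate ->)
= ~p3 | ~((~p2 & p3) -> p3) | p1   (eliminate ->)
= ~p3 | ~(~(~p2 & p3) | p3) | p1   (eliminate ->)
= ~p3 | (~~(~p2 & p3) & ~p3) | p1   (De Morgan)
= ~p3 | (~p2 & p3 & ~p3) | p1   (double negation)
= ~p3 | p1   (simplify)

~p3 | p1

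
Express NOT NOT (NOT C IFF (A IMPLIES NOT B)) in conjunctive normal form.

(C OR NOT A OR NOT B) AND (A OR NOT C) AND (B OR NOT C)

NOT NOT (NOT C IFF (A IMPLIES NOT B))
≡ NOT NOT ((NOT C IMPLIES (A IMPLIES NOT B)) AND ((A IMPLIES NOT B) IMPLIES NOT C))   (eliminate IFF)
≡ NOT NOT ((NOT NOT C OR (A IMPLIES NOT B)) AND ((A IMPLIES NOT B) IMPLIES NOT C))   (eliminate IMPLIES)
≡ NOT NOT ((NOT NOT C OR NOT A OR NOT B) AND ((A IMPLIES NOT B) IMPLIES NOT C))   (eliminate IMPLIES)
≡ NOT NOT ((NOT NOT C OR NOT A OR NOT B) AND (NOT (A IMPLIES NOT B) OR NOT C))   (eliminate IMPLIES)
≡ NOT NOT ((NOT NOT C OR NOT A OR NOT B) AND (NOT (NOT A OR NOT B) OR NOT C))   (eliminate IMPLIES)
≡ (NOT NOT C OR NOT A OR NOT B) AND (NOT (NOT A OR NOT B) OR NOT C)   (double negation)
≡ (C OR NOT A OR NOT B) AND (NOT (NOT A OR NOT B) OR NOT C)   (double negation)
≡ (C OR NOT A OR NOT B) AND ((NOT NOT A AND NOT NOT B) OR NOT C)   (De Morgan)
≡ (C OR NOT A OR NOT B) AND ((A AND NOT NOT B) OR NOT C)   (double negation)
≡ (C OR NOT A OR NOT B) AND ((A AND B) OR NOT C)   (double negation)
≡ (C OR NOT A OR NOT B) AND (A OR NOT C) AND (B OR NOT C)   (distribute OR over AND)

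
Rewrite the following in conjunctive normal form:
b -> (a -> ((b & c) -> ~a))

b -> (a -> ((b & c) -> ~a))
≡ ~b | (a -> ((b & c) -> ~a))   [eliminate ->]
≡ ~b | ~a | ((b & c) -> ~a)   [eliminate ->]
≡ ~b | ~a | ~(b & c) | ~a   [eliminate ->]
≡ ~b | ~a | ~b | ~c | ~a   [De Morgan]
≡ ~b | ~a | ~c   [simplify]

~b | ~a | ~c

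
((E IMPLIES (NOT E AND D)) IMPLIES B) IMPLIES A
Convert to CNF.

((E IMPLIES (NOT E AND D)) IMPLIES B) IMPLIES A
≡ NOT ((E IMPLIES (NOT E AND D)) IMPLIES B) OR A   — eliminate IMPLIES
≡ NOT (NOT (E IMPLIES (NOT E AND D)) OR B) OR A   — eliminate IMPLIES
≡ NOT (NOT (NOT E OR (NOT E AND D)) OR B) OR A   — eliminate IMPLIES
≡ (NOT NOT (NOT E OR (NOT E AND D)) AND NOT B) OR A   — De Morgan
≡ ((NOT E OR (NOT E AND D)) AND NOT B) OR A   — double negation
≡ (NOT E OR NOT E OR A) AND (NOT E OR D OR A) AND (NOT B OR A)   — distribute OR over AND
≡ (NOT E OR A) AND (NOT B OR A)   — simplify

(NOT E OR A) AND (NOT B OR A)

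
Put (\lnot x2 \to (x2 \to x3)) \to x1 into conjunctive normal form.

(\lnot x2 \to (x2 \to x3)) \to x1
≡ \lnot (\lnot x2 \to (x2 \to x3)) \lor x1   [eliminate \to]
≡ \lnot (\lnot \lnot x2 \lor (x2 \to x3)) \lor x1   [eliminate \to]
≡ \lnot (\lnot \lnot x2 \lor \lnot x2 \lor x3) \lor x1   [eliminate \to]
≡ (\lnot \lnot \lnot x2 \land \lnot \lnot x2 \land \lnot x3) \lor x1   [De Morgan]
≡ (\lnot x2 \land \lnot \lnot x2 \land \lnot x3) \lor x1   [double negation]
≡ (\lnot x2 \land x2 \land \lnot x3) \lor x1   [double negation]
≡ (\lnot x2 \lor x1) \land (x2 \lor x1) \land (\lnot x3 \lor x1)   [distribute \lor over \land]

(\lnot x2 \lor x1) \land (x2 \lor x1) \land (\lnot x3 \lor x1)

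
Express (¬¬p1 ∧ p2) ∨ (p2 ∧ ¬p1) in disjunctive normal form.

(¬¬p1 ∧ p2) ∨ (p2 ∧ ¬p1)
⇔ (p1 ∧ p2) ∨ (p2 ∧ ¬p1)   — double negation

(p1 ∧ p2) ∨ (p2 ∧ ¬p1)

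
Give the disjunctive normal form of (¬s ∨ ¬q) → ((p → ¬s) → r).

(s ∧ q) ∨ (p ∧ s) ∨ r

(¬s ∨ ¬q) → ((p → ¬s) → r)
= ¬(¬s ∨ ¬q) ∨ ((p → ¬s) → r)   (eliminate →)
= ¬(¬s ∨ ¬q) ∨ ¬(p → ¬s) ∨ r   (eliminate →)
= ¬(¬s ∨ ¬q) ∨ ¬(¬p ∨ ¬s) ∨ r   (eliminate →)
= (¬¬s ∧ ¬¬q) ∨ ¬(¬p ∨ ¬s) ∨ r   (De Morgan)
= (s ∧ ¬¬q) ∨ ¬(¬p ∨ ¬s) ∨ r   (double negation)
= (s ∧ q) ∨ ¬(¬p ∨ ¬s) ∨ r   (double negation)
= (s ∧ q) ∨ (¬¬p ∧ ¬¬s) ∨ r   (De Morgan)
= (s ∧ q) ∨ (p ∧ ¬¬s) ∨ r   (double negation)
= (s ∧ q) ∨ (p ∧ s) ∨ r   (double negation)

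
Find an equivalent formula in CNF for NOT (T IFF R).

NOT (T IFF R)
≡ NOT ((T IMPLIES R) AND (R IMPLIES T))
≡ NOT ((NOT T OR R) AND (R IMPLIES T))
≡ NOT ((NOT T OR R) AND (NOT R OR T))
≡ NOT (NOT T OR R) OR NOT (NOT R OR T)
≡ (NOT NOT T AND NOT R) OR NOT (NOT R OR T)
≡ (T AND NOT R) OR NOT (NOT R OR T)
≡ (T AND NOT R) OR (NOT NOT R AND NOT T)
≡ (T AND NOT R) OR (R AND NOT T)
≡ (T OR R) AND (T OR NOT T) AND (NOT R OR R) AND (NOT R OR NOT T)
≡ (T OR R) AND (NOT R OR NOT T)

(T OR R) AND (NOT R OR NOT T)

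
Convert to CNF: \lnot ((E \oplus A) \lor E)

(\lnot A \lor E) \land \lnot E

\lnot ((E \oplus A) \lor E)
⇔ \lnot (((E \lor A) \land \lnot (E \land A)) \lor E)   [expand \oplus]
⇔ \lnot ((E \lor A) \land \lnot (E \land A)) \land \lnot E   [De Morgan]
⇔ (\lnot (E \lor A) \lor \lnot \lnot (E \land A)) \land \lnot E   [De Morgan]
⇔ ((\lnot E \land \lnot A) \lor \lnot \lnot (E \land A)) \land \lnot E   [De Morgan]
⇔ ((\lnot E \land \lnot A) \lor (E \land A)) \land \lnot E   [double negation]
⇔ (\lnot E \lor E) \land (\lnot E \lor A) \land (\lnot A \lor E) \land (\lnot A \lor A) \land \lnot E   [distribute \lor over \land]
⇔ (\lnot A \lor E) \land \lnot E   [simplify]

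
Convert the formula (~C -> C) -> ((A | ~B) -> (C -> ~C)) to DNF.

(~C -> C) -> ((A | ~B) -> (C -> ~C))
≡ ~(~C -> C) | ((A | ~B) -> (C -> ~C))   (eliminate ->)
≡ ~(~~C | C) | ((A | ~B) -> (C -> ~C))   (eliminate ->)
≡ ~(~~C | C) | ~(A | ~B) | (C -> ~C)   (eliminate ->)
≡ ~(~~C | C) | ~(A | ~B) | ~C | ~C   (eliminate ->)
≡ (~~~C & ~C) | ~(A | ~B) | ~C | ~C   (De Morgan)
≡ (~C & ~C) | ~(A | ~B) | ~C | ~C   (double negation)
≡ (~C & ~C) | (~A & ~~B) | ~C | ~C   (De Morgan)
≡ (~C & ~C) | (~A & B) | ~C | ~C   (double negation)
≡ ~C | (~A & B)   (simplify)

~C | (~A & B)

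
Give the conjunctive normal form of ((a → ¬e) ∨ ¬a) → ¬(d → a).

(a ∨ d) ∧ (e ∨ d) ∧ (e ∨ ¬a)

((a → ¬e) ∨ ¬a) → ¬(d → a)
≡ ¬((a → ¬e) ∨ ¬a) ∨ ¬(d → a)   [eliminate →]
≡ ¬(¬a ∨ ¬e ∨ ¬a) ∨ ¬(d → a)   [eliminate →]
≡ ¬(¬a ∨ ¬e ∨ ¬a) ∨ ¬(¬d ∨ a)   [eliminate →]
≡ (¬¬a ∧ ¬¬e ∧ ¬¬a) ∨ ¬(¬d ∨ a)   [De Morgan]
≡ (a ∧ ¬¬e ∧ ¬¬a) ∨ ¬(¬d ∨ a)   [double negation]
≡ (a ∧ e ∧ ¬¬a) ∨ ¬(¬d ∨ a)   [double negation]
≡ (a ∧ e ∧ a) ∨ ¬(¬d ∨ a)   [double negation]
≡ (a ∧ e ∧ a) ∨ (¬¬d ∧ ¬a)   [De Morgan]
≡ (a ∧ e ∧ a) ∨ (d ∧ ¬a)   [double negation]
≡ (a ∨ d) ∧ (a ∨ ¬a) ∧ (e ∨ d) ∧ (e ∨ ¬a) ∧ (a ∨ d) ∧ (a ∨ ¬a)   [distribute ∨ over ∧]
≡ (a ∨ d) ∧ (e ∨ d) ∧ (e ∨ ¬a)   [simplify]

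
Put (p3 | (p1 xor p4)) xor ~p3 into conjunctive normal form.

(~p1 | p4 | p3) & (~p4 | p1 | p3)

(p3 | (p1 xor p4)) xor ~p3
= (p3 | (p1 xor p4) | ~p3) & ~((p3 | (p1 xor p4)) & ~p3)   [expand xor]
= (p3 | ((p1 | p4) & ~(p1 & p4)) | ~p3) & ~((p3 | (p1 xor p4)) & ~p3)   [expand xor]
= (p3 | ((p1 | p4) & ~(p1 & p4)) | ~p3) & ~((p3 | ((p1 | p4) & ~(p1 & p4))) & ~p3)   [expand xor]
= (p3 | ((p1 | p4) & (~p1 | ~p4)) | ~p3) & ~((p3 | ((p1 | p4) & ~(p1 & p4))) & ~p3)   [De Morgan]
= (p3 | ((p1 | p4) & (~p1 | ~p4)) | ~p3) & (~(p3 | ((p1 | p4) & ~(p1 & p4))) | ~~p3)   [De Morgan]
= (p3 | ((p1 | p4) & (~p1 | ~p4)) | ~p3) & ((~p3 & ~((p1 | p4) & ~(p1 & p4))) | ~~p3)   [De Morgan]
= (p3 | ((p1 | p4) & (~p1 | ~p4)) | ~p3) & ((~p3 & (~(p1 | p4) | ~~(p1 & p4))) | ~~p3)   [De Morgan]
= (p3 | ((p1 | p4) & (~p1 | ~p4)) | ~p3) & ((~p3 & ((~p1 & ~p4) | ~~(p1 & p4))) | ~~p3)   [De Morgan]
= (p3 | ((p1 | p4) & (~p1 | ~p4)) | ~p3) & ((~p3 & ((~p1 & ~p4) | (p1 & p4))) | ~~p3)   [double negation]
= (p3 | ((p1 | p4) & (~p1 | ~p4)) | ~p3) & ((~p3 & ((~p1 & ~p4) | (p1 & p4))) | p3)   [double negation]
= (p3 | p1 | p4 | ~p3) & (p3 | ~p1 | ~p4 | ~p3) & (~p3 | p3) & (~p1 | p1 | p3) & (~p1 | p4 | p3) & (~p4 | p1 | p3) & (~p4 | p4 | p3)   [distribute | over &]
= (~p1 | p4 | p3) & (~p4 | p1 | p3)   [simplify]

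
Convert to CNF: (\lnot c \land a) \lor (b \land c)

(\lnot c \land a) \lor (b \land c)
= (\lnot c \lor b) \land (\lnot c \lor c) \land (a \lor b) \land (a \lor c)   [distribute \lor over \land]
= (\lnot c \lor b) \land (a \lor b) \land (a \lor c)   [simplify]

(\lnot c \lor b) \land (a \lor b) \land (a \lor c)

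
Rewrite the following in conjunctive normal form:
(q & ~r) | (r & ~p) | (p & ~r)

(q | r | p) & (~r | ~p)

(q & ~r) | (r & ~p) | (p & ~r)
≡ (q | r | p) & (q | r | ~r) & (q | ~p | p) & (q | ~p | ~r) & (~r | r | p) & (~r | r | ~r) & (~r | ~p | p) & (~r | ~p | ~r)   [distribute | over &]
≡ (q | r | p) & (~r | ~p)   [simplify]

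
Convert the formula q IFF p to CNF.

q IFF p
≡ (q IMPLIES p) AND (p IMPLIES q)   [eliminate IFF]
≡ (NOT q OR p) AND (p IMPLIES q)   [eliminate IMPLIES]
≡ (NOT q OR p) AND (NOT p OR q)   [eliminate IMPLIES]

(NOT q OR p) AND (NOT p OR q)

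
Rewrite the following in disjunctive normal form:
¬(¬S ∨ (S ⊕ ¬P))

¬(¬S ∨ (S ⊕ ¬P))
= ¬(¬S ∨ S ∧ ¬¬P ∨ ¬S ∧ ¬P)
= ¬¬S ∧ ¬(S ∧ ¬¬P) ∧ ¬(¬S ∧ ¬P)
= S ∧ ¬(S ∧ ¬¬P) ∧ ¬(¬S ∧ ¬P)
= S ∧ (¬S ∨ ¬¬¬P) ∧ ¬(¬S ∧ ¬P)
= S ∧ (¬S ∨ ¬P) ∧ ¬(¬S ∧ ¬P)
= S ∧ (¬S ∨ ¬P) ∧ (¬¬S ∨ ¬¬P)
= S ∧ (¬S ∨ ¬P) ∧ (S ∨ ¬¬P)
= S ∧ (¬S ∨ ¬P) ∧ (S ∨ P)
= S ∧ ¬S ∧ S ∨ S ∧ ¬S ∧ P ∨ S ∧ ¬P ∧ S ∨ S ∧ ¬P ∧ P
= S ∧ ¬P

S ∧ ¬P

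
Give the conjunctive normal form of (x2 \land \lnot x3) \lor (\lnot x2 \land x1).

(x2 \lor x1) \land (\lnot x3 \lor \lnot x2) \land (\lnot x3 \lor x1)

(x2 \land \lnot x3) \lor (\lnot x2 \land x1)
= (x2 \lor \lnot x2) \land (x2 \lor x1) \land (\lnot x3 \lor \lnot x2) \land (\lnot x3 \lor x1)   — distribute \lor over \land
= (x2 \lor x1) \land (\lnot x3 \lor \lnot x2) \land (\lnot x3 \lor x1)   — simplify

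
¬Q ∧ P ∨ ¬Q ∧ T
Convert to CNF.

¬Q ∧ P ∨ ¬Q ∧ T
≡ (¬Q ∨ ¬Q) ∧ (¬Q ∨ T) ∧ (P ∨ ¬Q) ∧ (P ∨ T)   [distribute ∨ over ∧]
≡ ¬Q ∧ (P ∨ T)   [simplify]

¬Q ∧ (P ∨ T)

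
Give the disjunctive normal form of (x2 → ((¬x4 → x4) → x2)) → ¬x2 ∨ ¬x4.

(x2 → ((¬x4 → x4) → x2)) → ¬x2 ∨ ¬x4
≡ ¬(x2 → ((¬x4 → x4) → x2)) ∨ ¬x2 ∨ ¬x4   [eliminate →]
≡ ¬(¬x2 ∨ ((¬x4 → x4) → x2)) ∨ ¬x2 ∨ ¬x4   [eliminate →]
≡ ¬(¬x2 ∨ ¬(¬x4 → x4) ∨ x2) ∨ ¬x2 ∨ ¬x4   [eliminate →]
≡ ¬(¬x2 ∨ ¬(¬¬x4 ∨ x4) ∨ x2) ∨ ¬x2 ∨ ¬x4   [eliminate →]
≡ ¬¬x2 ∧ ¬¬(¬¬x4 ∨ x4) ∧ ¬x2 ∨ ¬x2 ∨ ¬x4   [De Morgan]
≡ x2 ∧ ¬¬(¬¬x4 ∨ x4) ∧ ¬x2 ∨ ¬x2 ∨ ¬x4   [double negation]
≡ x2 ∧ (¬¬x4 ∨ x4) ∧ ¬x2 ∨ ¬x2 ∨ ¬x4   [double negation]
≡ x2 ∧ (x4 ∨ x4) ∧ ¬x2 ∨ ¬x2 ∨ ¬x4   [double negation]
≡ x2 ∧ x4 ∧ ¬x2 ∨ x2 ∧ x4 ∧ ¬x2 ∨ ¬x2 ∨ ¬x4   [distribute ∧ over ∨]
≡ ¬x2 ∨ ¬x4   [simplify]

¬x2 ∨ ¬x4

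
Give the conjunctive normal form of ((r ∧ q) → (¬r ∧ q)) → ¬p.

((r ∧ q) → (¬r ∧ q)) → ¬p
⇔ ¬((r ∧ q) → (¬r ∧ q)) ∨ ¬p
⇔ ¬(¬(r ∧ q) ∨ (¬r ∧ q)) ∨ ¬p
⇔ (¬¬(r ∧ q) ∧ ¬(¬r ∧ q)) ∨ ¬p
⇔ (r ∧ q ∧ ¬(¬r ∧ q)) ∨ ¬p
⇔ (r ∧ q ∧ (¬¬r ∨ ¬q)) ∨ ¬p
⇔ (r ∧ q ∧ (r ∨ ¬q)) ∨ ¬p
⇔ (r ∨ ¬p) ∧ (q ∨ ¬p) ∧ (r ∨ ¬q ∨ ¬p)
⇔ (r ∨ ¬p) ∧ (q ∨ ¬p)

(r ∨ ¬p) ∧ (q ∨ ¬p)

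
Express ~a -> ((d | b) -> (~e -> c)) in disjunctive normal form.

a | (~d & ~b) | e | c

~a -> ((d | b) -> (~e -> c))
= ~~a | ((d | b) -> (~e -> c))   [eliminate ->]
= ~~a | ~(d | b) | (~e -> c)   [eliminate ->]
= ~~a | ~(d | b) | ~~e | c   [eliminate ->]
= a | ~(d | b) | ~~e | c   [double negation]
= a | (~d & ~b) | ~~e | c   [De Morgan]
= a | (~d & ~b) | e | c   [double negation]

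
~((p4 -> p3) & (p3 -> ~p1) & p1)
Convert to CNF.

p4 | p3 | ~p1

~((p4 -> p3) & (p3 -> ~p1) & p1)
≡ ~((~p4 | p3) & (p3 -> ~p1) & p1)   [eliminate ->]
≡ ~((~p4 | p3) & (~p3 | ~p1) & p1)   [eliminate ->]
≡ ~(~p4 | p3) | ~(~p3 | ~p1) | ~p1   [De Morgan]
≡ (~~p4 & ~p3) | ~(~p3 | ~p1) | ~p1   [De Morgan]
≡ (p4 & ~p3) | ~(~p3 | ~p1) | ~p1   [double negation]
≡ (p4 & ~p3) | (~~p3 & ~~p1) | ~p1   [De Morgan]
≡ (p4 & ~p3) | (p3 & ~~p1) | ~p1   [double negation]
≡ (p4 & ~p3) | (p3 & p1) | ~p1   [double negation]
≡ (p4 | p3 | ~p1) & (p4 | p1 | ~p1) & (~p3 | p3 | ~p1) & (~p3 | p1 | ~p1)   [distribute | over &]
≡ p4 | p3 | ~p1   [simplify]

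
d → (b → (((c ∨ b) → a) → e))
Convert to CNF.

d → (b → (((c ∨ b) → a) → e))
⇔ ¬d ∨ (b → (((c ∨ b) → a) → e))   (eliminate →)
⇔ ¬d ∨ ¬b ∨ (((c ∨ b) → a) → e)   (eliminate →)
⇔ ¬d ∨ ¬b ∨ ¬((c ∨ b) → a) ∨ e   (eliminate →)
⇔ ¬d ∨ ¬b ∨ ¬(¬(c ∨ b) ∨ a) ∨ e   (eliminate →)
⇔ ¬d ∨ ¬b ∨ (¬¬(c ∨ b) ∧ ¬a) ∨ e   (De Morgan)
⇔ ¬d ∨ ¬b ∨ ((c ∨ b) ∧ ¬a) ∨ e   (double negation)
⇔ (¬d ∨ ¬b ∨ c ∨ b ∨ e) ∧ (¬d ∨ ¬b ∨ ¬a ∨ e)   (distribute ∨ over ∧)
⇔ ¬d ∨ ¬b ∨ ¬a ∨ e   (simplify)

¬d ∨ ¬b ∨ ¬a ∨ e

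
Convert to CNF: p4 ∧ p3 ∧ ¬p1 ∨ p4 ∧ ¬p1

p4 ∧ ¬p1

p4 ∧ p3 ∧ ¬p1 ∨ p4 ∧ ¬p1
⇔ (p4 ∨ p4) ∧ (p4 ∨ ¬p1) ∧ (p3 ∨ p4) ∧ (p3 ∨ ¬p1) ∧ (¬p1 ∨ p4) ∧ (¬p1 ∨ ¬p1)   (distribute ∨ over ∧)
⇔ p4 ∧ ¬p1   (simplify)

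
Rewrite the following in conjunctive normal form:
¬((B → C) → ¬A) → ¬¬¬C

¬C ∨ ¬A

¬((B → C) → ¬A) → ¬¬¬C
⇔ ¬¬((B → C) → ¬A) ∨ ¬¬¬C   (eliminate →)
⇔ ¬¬(¬(B → C) ∨ ¬A) ∨ ¬¬¬C   (eliminate →)
⇔ ¬¬(¬(¬B ∨ C) ∨ ¬A) ∨ ¬¬¬C   (eliminate →)
⇔ ¬(¬B ∨ C) ∨ ¬A ∨ ¬¬¬C   (double negation)
⇔ (¬¬B ∧ ¬C) ∨ ¬A ∨ ¬¬¬C   (De Morgan)
⇔ (B ∧ ¬C) ∨ ¬A ∨ ¬¬¬C   (double negation)
⇔ (B ∧ ¬C) ∨ ¬A ∨ ¬C   (double negation)
⇔ (B ∨ ¬A ∨ ¬C) ∧ (¬C ∨ ¬A ∨ ¬C)   (distribute ∨ over ∧)
⇔ ¬C ∨ ¬A   (simplify)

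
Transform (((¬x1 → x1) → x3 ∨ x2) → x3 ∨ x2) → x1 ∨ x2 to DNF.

(((¬x1 → x1) → x3 ∨ x2) → x3 ∨ x2) → x1 ∨ x2
= ¬(((¬x1 → x1) → x3 ∨ x2) → x3 ∨ x2) ∨ x1 ∨ x2   (eliminate →)
= ¬(¬((¬x1 → x1) → x3 ∨ x2) ∨ x3 ∨ x2) ∨ x1 ∨ x2   (eliminate →)
= ¬(¬(¬(¬x1 → x1) ∨ x3 ∨ x2) ∨ x3 ∨ x2) ∨ x1 ∨ x2   (eliminate →)
= ¬(¬(¬(¬¬x1 ∨ x1) ∨ x3 ∨ x2) ∨ x3 ∨ x2) ∨ x1 ∨ x2   (eliminate →)
= ¬¬(¬(¬¬x1 ∨ x1) ∨ x3 ∨ x2) ∧ ¬x3 ∧ ¬x2 ∨ x1 ∨ x2   (De Morgan)
= (¬(¬¬x1 ∨ x1) ∨ x3 ∨ x2) ∧ ¬x3 ∧ ¬x2 ∨ x1 ∨ x2   (double negation)
= (¬¬¬x1 ∧ ¬x1 ∨ x3 ∨ x2) ∧ ¬x3 ∧ ¬x2 ∨ x1 ∨ x2   (De Morgan)
= (¬x1 ∧ ¬x1 ∨ x3 ∨ x2) ∧ ¬x3 ∧ ¬x2 ∨ x1 ∨ x2   (double negation)
= ¬x1 ∧ ¬x1 ∧ ¬x3 ∧ ¬x2 ∨ x3 ∧ ¬x3 ∧ ¬x2 ∨ x2 ∧ ¬x3 ∧ ¬x2 ∨ x1 ∨ x2   (distribute ∧ over ∨)
= ¬x1 ∧ ¬x3 ∧ ¬x2 ∨ x1 ∨ x2   (simplify)

¬x1 ∧ ¬x3 ∧ ¬x2 ∨ x1 ∨ x2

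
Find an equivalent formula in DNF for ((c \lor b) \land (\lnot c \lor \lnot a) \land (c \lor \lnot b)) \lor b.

(c \land \lnot a) \lor b

((c \lor b) \land (\lnot c \lor \lnot a) \land (c \lor \lnot b)) \lor b
≡ (c \land \lnot c \land c) \lor (c \land \lnot c \land \lnot b) \lor (c \land \lnot a \land c) \lor (c \land \lnot a \land \lnot b) \lor (b \land \lnot c \land c) \lor (b \land \lnot c \land \lnot b) \lor (b \land \lnot a \land c) \lor (b \land \lnot a \land \lnot b) \lor b
≡ (c \land \lnot a) \lor b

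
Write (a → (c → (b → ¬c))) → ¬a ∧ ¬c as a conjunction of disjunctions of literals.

(a → (c → (b → ¬c))) → ¬a ∧ ¬c
= ¬(a → (c → (b → ¬c))) ∨ ¬a ∧ ¬c   [eliminate →]
= ¬(¬a ∨ (c → (b → ¬c))) ∨ ¬a ∧ ¬c   [eliminate →]
= ¬(¬a ∨ ¬c ∨ (b → ¬c)) ∨ ¬a ∧ ¬c   [eliminate →]
= ¬(¬a ∨ ¬c ∨ ¬b ∨ ¬c) ∨ ¬a ∧ ¬c   [eliminate →]
= ¬¬a ∧ ¬¬c ∧ ¬¬b ∧ ¬¬c ∨ ¬a ∧ ¬c   [De Morgan]
= a ∧ ¬¬c ∧ ¬¬b ∧ ¬¬c ∨ ¬a ∧ ¬c   [double negation]
= a ∧ c ∧ ¬¬b ∧ ¬¬c ∨ ¬a ∧ ¬c   [double negation]
= a ∧ c ∧ b ∧ ¬¬c ∨ ¬a ∧ ¬c   [double negation]
= a ∧ c ∧ b ∧ c ∨ ¬a ∧ ¬c   [double negation]
= (a ∨ ¬a) ∧ (a ∨ ¬c) ∧ (c ∨ ¬a) ∧ (c ∨ ¬c) ∧ (b ∨ ¬a) ∧ (b ∨ ¬c) ∧ (c ∨ ¬a) ∧ (c ∨ ¬c)   [distribute ∨ over ∧]
= (a ∨ ¬c) ∧ (c ∨ ¬a) ∧ (b ∨ ¬a) ∧ (b ∨ ¬c)   [simplify]

(a ∨ ¬c) ∧ (c ∨ ¬a) ∧ (b ∨ ¬a) ∧ (b ∨ ¬c)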